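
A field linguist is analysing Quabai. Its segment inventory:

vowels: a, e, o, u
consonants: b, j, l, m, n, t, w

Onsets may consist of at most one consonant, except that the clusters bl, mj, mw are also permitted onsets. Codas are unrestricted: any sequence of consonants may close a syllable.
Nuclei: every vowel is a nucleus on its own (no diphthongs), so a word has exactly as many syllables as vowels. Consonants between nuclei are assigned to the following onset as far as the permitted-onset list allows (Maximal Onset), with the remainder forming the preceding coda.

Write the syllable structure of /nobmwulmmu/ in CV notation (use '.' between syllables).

CVC.CCVCC.CV

The vowels are o, u, u — 3 nuclei, so 3 syllables.
V1 /o/ – V2 /u/: cluster /bmw/ — the longest permitted-onset suffix is /mw/; onset = /mw/, preceding coda = /b/.
V2 /u/ – V3 /u/: /lmm/ — longest licit onset from the right is /m/, leaving /lm/ as coda.
Syllabification: nob.mwulm.mu.
Mapping each syllable to C/V: /nob/ → CVC, /mwulm/ → CCVCC, /mu/ → CV.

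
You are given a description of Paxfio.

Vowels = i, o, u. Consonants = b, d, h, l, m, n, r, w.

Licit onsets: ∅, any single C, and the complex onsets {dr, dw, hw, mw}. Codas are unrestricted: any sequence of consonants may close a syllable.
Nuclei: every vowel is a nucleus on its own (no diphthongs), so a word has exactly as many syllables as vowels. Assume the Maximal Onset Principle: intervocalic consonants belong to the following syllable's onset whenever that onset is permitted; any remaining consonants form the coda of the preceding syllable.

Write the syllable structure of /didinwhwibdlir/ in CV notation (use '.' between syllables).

CV.CVCC.CCVCC.CVC

Vowels present: i, i, i, i; each is a nucleus, giving 4 syllables.
Between /i/ (V1) and /i/ (V2): /d/ is a single consonant, so it becomes the next onset.
Between /i/ (V2) and /i/ (V3): cluster /nwhw/ — the longest permitted-onset suffix is /hw/; onset = /hw/, preceding coda = /nw/.
Between /i/ (V3) and /i/ (V4): /bdl/ — longest licit onset from the right is /l/, leaving /bd/ as coda.
Result: di.dinw.hwibd.lir.
Mapping each syllable to C/V: /di/ → CV, /dinw/ → CVCC, /hwibd/ → CCVCC, /lir/ → CVC.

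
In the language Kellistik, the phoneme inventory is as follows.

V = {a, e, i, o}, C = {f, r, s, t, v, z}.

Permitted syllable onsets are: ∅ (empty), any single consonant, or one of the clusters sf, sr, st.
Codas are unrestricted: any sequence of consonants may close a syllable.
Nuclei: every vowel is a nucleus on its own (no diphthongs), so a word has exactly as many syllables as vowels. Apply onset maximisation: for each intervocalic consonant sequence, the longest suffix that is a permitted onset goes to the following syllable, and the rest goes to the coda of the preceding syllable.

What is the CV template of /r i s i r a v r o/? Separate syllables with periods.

Vowels present: i, i, a, o; each is a nucleus, giving 4 syllables.
/i…i/ gap (V1→V2): /s/ is a single consonant, so it becomes the next onset.
/i…a/ gap (V2→V3): /r/ is a single consonant, so it becomes the next onset.
/a…o/ gap (V3→V4): /vr/ — longest licit onset from the right is /r/, leaving /v/ as coda.
Syllabification: ri.si.rav.ro.
Mapping each syllable to C/V: /ri/ → CV, /si/ → CV, /rav/ → CVC, /ro/ → CV.

CV.CV.CVC.CV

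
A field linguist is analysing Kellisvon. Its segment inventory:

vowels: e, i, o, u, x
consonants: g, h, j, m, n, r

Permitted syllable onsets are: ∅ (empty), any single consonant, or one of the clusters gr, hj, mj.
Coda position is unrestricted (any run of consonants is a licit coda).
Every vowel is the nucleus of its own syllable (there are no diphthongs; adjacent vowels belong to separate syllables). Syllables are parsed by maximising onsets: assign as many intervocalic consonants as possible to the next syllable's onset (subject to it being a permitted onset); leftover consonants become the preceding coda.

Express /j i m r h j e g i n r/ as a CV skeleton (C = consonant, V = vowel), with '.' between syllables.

CVCC.CCV.CVCC

The vowels are i, e, i — 3 nuclei, so 3 syllables.
/i…e/ gap (V1→V2): cluster /mrhj/ — the longest permitted-onset suffix is /hj/; onset = /hj/, preceding coda = /mr/.
/e…i/ gap (V2→V3): /g/ → onset of the next syllable (single consonants are always licit onsets).
Putting it together: jimr.hje.ginr.
Mapping each syllable to C/V: /jimr/ → CVCC, /hje/ → CCV, /ginr/ → CVCC.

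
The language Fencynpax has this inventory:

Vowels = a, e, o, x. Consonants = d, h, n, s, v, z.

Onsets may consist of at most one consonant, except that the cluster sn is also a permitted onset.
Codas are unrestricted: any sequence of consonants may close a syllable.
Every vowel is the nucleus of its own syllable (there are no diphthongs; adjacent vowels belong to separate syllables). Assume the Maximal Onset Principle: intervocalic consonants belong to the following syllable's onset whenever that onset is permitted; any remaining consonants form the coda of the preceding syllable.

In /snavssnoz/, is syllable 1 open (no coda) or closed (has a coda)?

closed

Nuclei (vowels): a, o → 2 syllables.
/a…o/ gap (V1→V2): /vssn/ — longest licit onset from the right is /sn/, leaving /vs/ as coda.
So the parse is snavs.snoz.
Syllable 1 is /snavs/ with coda /vs/, so it is closed.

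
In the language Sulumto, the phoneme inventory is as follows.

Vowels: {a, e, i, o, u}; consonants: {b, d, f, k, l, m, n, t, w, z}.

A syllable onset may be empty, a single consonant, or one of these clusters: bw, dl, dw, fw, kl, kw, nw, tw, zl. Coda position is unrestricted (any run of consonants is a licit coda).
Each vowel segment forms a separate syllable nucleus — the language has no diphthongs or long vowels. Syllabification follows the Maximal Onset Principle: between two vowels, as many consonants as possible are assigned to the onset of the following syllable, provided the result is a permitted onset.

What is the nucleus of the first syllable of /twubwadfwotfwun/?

The vowels are u, a, o, u — 4 nuclei, so 4 syllables.
The first nucleus (vowel 1 from the left) is /u/.

u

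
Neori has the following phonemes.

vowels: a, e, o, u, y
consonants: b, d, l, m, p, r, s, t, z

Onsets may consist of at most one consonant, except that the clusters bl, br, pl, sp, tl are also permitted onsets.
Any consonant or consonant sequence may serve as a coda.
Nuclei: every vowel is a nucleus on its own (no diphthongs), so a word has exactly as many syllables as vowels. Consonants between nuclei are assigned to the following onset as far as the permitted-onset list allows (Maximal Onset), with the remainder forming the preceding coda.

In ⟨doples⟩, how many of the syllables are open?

1

Nuclei (vowels): o, e → 2 syllables.
σ1/σ2 boundary: /pl/ is a licit onset in full, so it all attaches to the next syllable.
Putting it together: do.ples.
Classifying each syllable: /do/ (open), /ples/ (closed).
Open syllables: 1.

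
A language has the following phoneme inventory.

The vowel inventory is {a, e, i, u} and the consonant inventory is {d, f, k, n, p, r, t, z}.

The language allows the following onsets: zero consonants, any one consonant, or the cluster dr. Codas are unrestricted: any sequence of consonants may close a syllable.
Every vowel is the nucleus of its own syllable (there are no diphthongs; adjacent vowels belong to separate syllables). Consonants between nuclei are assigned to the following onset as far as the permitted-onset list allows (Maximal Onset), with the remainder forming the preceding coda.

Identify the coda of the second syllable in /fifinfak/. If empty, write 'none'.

n

The vowels are i, i, a — 3 nuclei, so 3 syllables.
V1 /i/ – V2 /i/: just /f/ — single C goes to the following onset.
V2 /i/ – V3 /a/: /nf/ splits as /n/ + /f/ (/f/ is the longest suffix that is a licit onset).
Putting it together: fi.fin.fak.
Syllable 2 is /fin/: onset /f/, nucleus /i/, coda /n/.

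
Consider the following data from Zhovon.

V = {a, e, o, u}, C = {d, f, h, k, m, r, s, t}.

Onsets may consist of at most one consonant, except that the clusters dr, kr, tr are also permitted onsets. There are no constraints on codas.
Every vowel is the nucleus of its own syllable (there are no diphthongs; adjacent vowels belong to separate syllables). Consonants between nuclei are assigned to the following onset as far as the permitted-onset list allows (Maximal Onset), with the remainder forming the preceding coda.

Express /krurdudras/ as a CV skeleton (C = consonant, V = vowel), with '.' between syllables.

CCVC.CV.CCVC

Nuclei (vowels): u, u, a → 3 syllables.
V1 /u/ – V2 /u/: /rd/; trying suffixes from longest down, /d/ is the first permitted one, so coda /r/ | onset /d/.
V2 /u/ – V3 /a/: /dr/ is a licit onset in full, so it all attaches to the next syllable.
Result: krur.du.dras.
Mapping each syllable to C/V: /krur/ → CCVC, /du/ → CV, /dras/ → CCVC.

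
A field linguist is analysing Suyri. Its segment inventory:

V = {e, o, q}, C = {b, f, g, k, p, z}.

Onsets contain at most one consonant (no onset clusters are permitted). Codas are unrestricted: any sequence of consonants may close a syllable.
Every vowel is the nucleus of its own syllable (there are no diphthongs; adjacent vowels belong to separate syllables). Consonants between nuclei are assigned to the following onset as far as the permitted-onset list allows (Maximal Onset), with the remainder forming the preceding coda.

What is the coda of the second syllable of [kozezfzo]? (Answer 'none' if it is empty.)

zf

Nuclei (vowels): o, e, o → 3 syllables.
/o…e/ gap (V1→V2): just /z/ — single C goes to the following onset.
/e…o/ gap (V2→V3): /zfz/ splits as /zf/ + /z/ (/z/ is the longest suffix that is a licit onset).
So the parse is ko.zezf.zo.
Syllable 2 is /zezf/: onset /z/, nucleus /e/, coda /zf/.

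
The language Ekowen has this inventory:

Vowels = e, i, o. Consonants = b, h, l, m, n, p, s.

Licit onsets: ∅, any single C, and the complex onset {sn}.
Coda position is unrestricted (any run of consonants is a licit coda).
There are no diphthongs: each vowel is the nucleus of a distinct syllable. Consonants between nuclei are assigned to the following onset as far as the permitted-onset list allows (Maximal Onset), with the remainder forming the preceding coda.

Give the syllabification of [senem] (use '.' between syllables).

Nuclei (vowels): e, e → 2 syllables.
Between /e/ (V1) and /e/ (V2): just /n/ — single C goes to the following onset.

se.nem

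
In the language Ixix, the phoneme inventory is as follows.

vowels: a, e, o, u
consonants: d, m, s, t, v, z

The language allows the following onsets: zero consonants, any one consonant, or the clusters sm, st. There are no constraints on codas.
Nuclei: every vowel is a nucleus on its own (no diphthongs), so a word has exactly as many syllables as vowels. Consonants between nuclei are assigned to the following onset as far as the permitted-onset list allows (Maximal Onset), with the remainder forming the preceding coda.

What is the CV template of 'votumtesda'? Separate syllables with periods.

CV.CVC.CVC.CV

Vowels present: o, u, e, a; each is a nucleus, giving 4 syllables.
σ1/σ2 boundary: /t/ → onset of the next syllable (single consonants are always licit onsets).
σ2/σ3 boundary: /mt/ splits as /m/ + /t/ (/t/ is the longest suffix that is a licit onset).
σ3/σ4 boundary: /sd/ splits as /s/ + /d/ (/d/ is the longest suffix that is a licit onset).
So the parse is vo.tum.tes.da.
Mapping each syllable to C/V: /vo/ → CV, /tum/ → CVC, /tes/ → CVC, /da/ → CV.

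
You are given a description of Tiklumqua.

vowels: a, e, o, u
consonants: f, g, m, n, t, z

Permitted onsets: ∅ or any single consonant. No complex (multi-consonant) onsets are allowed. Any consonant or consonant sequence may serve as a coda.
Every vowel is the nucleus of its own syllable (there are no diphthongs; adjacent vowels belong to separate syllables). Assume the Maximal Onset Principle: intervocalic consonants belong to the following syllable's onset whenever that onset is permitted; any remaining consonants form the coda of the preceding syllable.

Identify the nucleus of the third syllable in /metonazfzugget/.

a

The vowels are e, o, a, u, e — 5 nuclei, so 5 syllables.
The third nucleus (vowel 3 from the left) is /a/.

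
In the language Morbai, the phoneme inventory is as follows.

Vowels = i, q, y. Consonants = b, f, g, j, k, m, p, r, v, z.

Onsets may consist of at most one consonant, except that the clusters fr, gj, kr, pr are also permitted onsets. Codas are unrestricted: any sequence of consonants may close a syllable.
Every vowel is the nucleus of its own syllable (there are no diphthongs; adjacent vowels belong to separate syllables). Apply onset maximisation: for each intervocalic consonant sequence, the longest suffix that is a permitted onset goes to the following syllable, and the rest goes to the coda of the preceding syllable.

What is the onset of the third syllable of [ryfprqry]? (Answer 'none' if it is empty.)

r

The vowels are y, q, y — 3 nuclei, so 3 syllables.
V1 /y/ – V2 /q/: /fpr/; trying suffixes from longest down, /pr/ is the first permitted one, so coda /f/ | onset /pr/.
V2 /q/ – V3 /y/: /r/ is a single consonant, so it becomes the next onset.
So the parse is ryf.prq.ry.
Syllable 3 is /ry/: onset /r/, nucleus /y/, coda ∅.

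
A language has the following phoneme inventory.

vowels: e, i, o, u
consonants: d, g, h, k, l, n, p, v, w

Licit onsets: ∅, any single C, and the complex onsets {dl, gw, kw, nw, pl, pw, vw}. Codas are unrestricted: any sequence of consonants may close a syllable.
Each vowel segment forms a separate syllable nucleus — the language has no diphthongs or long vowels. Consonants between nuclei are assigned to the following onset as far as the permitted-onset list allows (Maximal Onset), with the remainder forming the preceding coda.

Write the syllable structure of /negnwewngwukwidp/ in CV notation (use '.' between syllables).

Vowels present: e, e, u, i; each is a nucleus, giving 4 syllables.
V1 /e/ – V2 /e/: /gnw/ — longest licit onset from the right is /nw/, leaving /g/ as coda.
V2 /e/ – V3 /u/: /wngw/; trying suffixes from longest down, /gw/ is the first permitted one, so coda /wn/ | onset /gw/.
V3 /u/ – V4 /i/: cluster /kw/ — /kw/ is itself a permitted onset, so the whole cluster goes right; preceding coda = ∅.
So the parse is neg.nwewn.gwu.kwidp.
Mapping each syllable to C/V: /neg/ → CVC, /nwewn/ → CCVCC, /gwu/ → CCV, /kwidp/ → CCVCC.

CVC.CCVCC.CCV.CCVCC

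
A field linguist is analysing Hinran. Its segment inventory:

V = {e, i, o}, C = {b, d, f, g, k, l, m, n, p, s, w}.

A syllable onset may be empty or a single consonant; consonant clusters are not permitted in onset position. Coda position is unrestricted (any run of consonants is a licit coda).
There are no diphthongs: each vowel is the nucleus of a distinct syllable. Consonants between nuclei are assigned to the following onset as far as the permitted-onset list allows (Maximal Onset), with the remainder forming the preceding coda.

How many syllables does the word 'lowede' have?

3

The vowels are o, e, e — 3 nuclei, so 3 syllables.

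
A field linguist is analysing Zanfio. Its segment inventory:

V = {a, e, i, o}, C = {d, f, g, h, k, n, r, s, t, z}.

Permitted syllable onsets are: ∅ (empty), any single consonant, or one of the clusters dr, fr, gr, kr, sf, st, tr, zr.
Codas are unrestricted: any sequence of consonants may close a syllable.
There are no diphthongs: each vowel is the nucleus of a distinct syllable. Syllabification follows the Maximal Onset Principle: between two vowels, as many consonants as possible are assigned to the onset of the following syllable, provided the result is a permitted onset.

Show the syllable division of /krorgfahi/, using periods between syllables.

krorg.fa.hi

Vowels present: o, a, i; each is a nucleus, giving 3 syllables.
V1 /o/ – V2 /a/: cluster /rgf/ — the longest permitted-onset suffix is /f/; onset = /f/, preceding coda = /rg/.
V2 /a/ – V3 /i/: /h/ → onset of the next syllable (single consonants are always licit onsets).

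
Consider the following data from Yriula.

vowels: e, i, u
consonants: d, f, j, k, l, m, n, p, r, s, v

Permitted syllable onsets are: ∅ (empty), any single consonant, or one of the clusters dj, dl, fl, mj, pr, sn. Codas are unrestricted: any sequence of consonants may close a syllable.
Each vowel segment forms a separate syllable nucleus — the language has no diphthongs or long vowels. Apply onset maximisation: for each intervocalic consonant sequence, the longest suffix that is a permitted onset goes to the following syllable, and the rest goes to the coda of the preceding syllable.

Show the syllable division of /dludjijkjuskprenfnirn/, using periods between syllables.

dlu.djijk.jusk.prenf.nirn

Vowels present: u, i, u, e, i; each is a nucleus, giving 5 syllables.
V1 /u/ – V2 /i/: cluster /dj/ — /dj/ is itself a permitted onset, so the whole cluster goes right; preceding coda = ∅.
V2 /i/ – V3 /u/: /jkj/ — longest licit onset from the right is /j/, leaving /jk/ as coda.
V3 /u/ – V4 /e/: /skpr/ — longest licit onset from the right is /pr/, leaving /sk/ as coda.
V4 /e/ – V5 /i/: /nfn/ — longest licit onset from the right is /n/, leaving /nf/ as coda.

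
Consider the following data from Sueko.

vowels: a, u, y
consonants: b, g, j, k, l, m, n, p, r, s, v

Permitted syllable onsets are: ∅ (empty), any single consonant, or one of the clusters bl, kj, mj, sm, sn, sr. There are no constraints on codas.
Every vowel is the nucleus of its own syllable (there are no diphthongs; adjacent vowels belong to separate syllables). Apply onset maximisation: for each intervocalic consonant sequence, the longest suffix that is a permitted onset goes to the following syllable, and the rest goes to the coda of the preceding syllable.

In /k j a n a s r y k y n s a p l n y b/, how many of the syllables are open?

The vowels are a, a, y, y, a, y — 6 nuclei, so 6 syllables.
/a…a/ gap (V1→V2): just /n/ — single C goes to the following onset.
/a…y/ gap (V2→V3): cluster /sr/ — /sr/ is itself a permitted onset, so the whole cluster goes right; preceding coda = ∅.
/y…y/ gap (V3→V4): /k/ → onset of the next syllable (single consonants are always licit onsets).
/y…a/ gap (V4→V5): cluster /ns/ — the longest permitted-onset suffix is /s/; onset = /s/, preceding coda = /n/.
/a…y/ gap (V5→V6): /pln/ — longest licit onset from the right is /n/, leaving /pl/ as coda.
Syllabification: kja.na.sry.kyn.sapl.nyb.
Classifying each syllable: /kja/ (open), /na/ (open), /sry/ (open), /kyn/ (closed), /sapl/ (closed), /nyb/ (closed).
Open syllables: 3.

3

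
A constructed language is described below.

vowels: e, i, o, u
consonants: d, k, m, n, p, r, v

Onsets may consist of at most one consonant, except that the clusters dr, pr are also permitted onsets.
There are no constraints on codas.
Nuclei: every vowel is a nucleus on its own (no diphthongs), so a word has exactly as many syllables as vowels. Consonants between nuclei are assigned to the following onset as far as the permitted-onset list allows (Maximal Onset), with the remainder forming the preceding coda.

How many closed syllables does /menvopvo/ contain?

2

Nuclei (vowels): e, o, o → 3 syllables.
V1 /e/ – V2 /o/: /nv/ — longest licit onset from the right is /v/, leaving /n/ as coda.
V2 /o/ – V3 /o/: cluster /pv/ — the longest permitted-onset suffix is /v/; onset = /v/, preceding coda = /p/.
So the parse is men.vop.vo.
Classifying each syllable: /men/ (closed), /vop/ (closed), /vo/ (open).
Closed syllables: 2.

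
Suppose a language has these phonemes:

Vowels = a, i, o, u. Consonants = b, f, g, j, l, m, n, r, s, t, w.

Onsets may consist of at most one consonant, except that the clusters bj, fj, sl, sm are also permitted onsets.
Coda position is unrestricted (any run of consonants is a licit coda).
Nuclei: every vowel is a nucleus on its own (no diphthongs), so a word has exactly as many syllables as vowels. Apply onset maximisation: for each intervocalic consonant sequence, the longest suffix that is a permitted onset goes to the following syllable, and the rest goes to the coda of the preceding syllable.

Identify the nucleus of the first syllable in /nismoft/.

Nuclei (vowels): i, o → 2 syllables.
The first nucleus (vowel 1 from the left) is /i/.

i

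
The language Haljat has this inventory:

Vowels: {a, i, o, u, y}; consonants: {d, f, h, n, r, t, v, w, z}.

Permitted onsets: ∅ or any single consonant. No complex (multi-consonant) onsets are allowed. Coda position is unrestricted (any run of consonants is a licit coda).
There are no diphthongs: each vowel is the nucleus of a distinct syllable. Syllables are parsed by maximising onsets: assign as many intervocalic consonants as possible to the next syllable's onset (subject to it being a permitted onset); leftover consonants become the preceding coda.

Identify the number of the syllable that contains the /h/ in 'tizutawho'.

The vowels are i, u, a, o — 4 nuclei, so 4 syllables.
/i…u/ gap (V1→V2): just /z/ — single C goes to the following onset.
/u…a/ gap (V2→V3): /t/ → onset of the next syllable (single consonants are always licit onsets).
/a…o/ gap (V3→V4): /wh/; trying suffixes from longest down, /h/ is the first permitted one, so coda /w/ | onset /h/.
Putting it together: ti.zu.taw.ho.
The /h/ is in the onset of syllable 4 (/ho/).

4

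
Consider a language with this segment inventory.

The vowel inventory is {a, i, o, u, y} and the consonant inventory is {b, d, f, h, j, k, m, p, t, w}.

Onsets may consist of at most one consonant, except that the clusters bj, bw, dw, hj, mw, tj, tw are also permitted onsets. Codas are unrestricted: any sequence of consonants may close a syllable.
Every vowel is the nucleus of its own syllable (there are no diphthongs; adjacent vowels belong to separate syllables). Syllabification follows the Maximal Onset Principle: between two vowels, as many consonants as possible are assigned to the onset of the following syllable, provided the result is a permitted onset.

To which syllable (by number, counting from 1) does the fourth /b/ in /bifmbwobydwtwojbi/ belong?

5

Vowels present: i, o, y, o, i; each is a nucleus, giving 5 syllables.
V1 /i/ – V2 /o/: /fmbw/ — longest licit onset from the right is /bw/, leaving /fm/ as coda.
V2 /o/ – V3 /y/: /b/ → onset of the next syllable (single consonants are always licit onsets).
V3 /y/ – V4 /o/: /dwtw/; trying suffixes from longest down, /tw/ is the first permitted one, so coda /dw/ | onset /tw/.
V4 /o/ – V5 /i/: /jb/; trying suffixes from longest down, /b/ is the first permitted one, so coda /j/ | onset /b/.
Syllabification: bifm.bwo.bydw.twoj.bi.
The fourth /b/ is in the onset of syllable 5 (/bi/).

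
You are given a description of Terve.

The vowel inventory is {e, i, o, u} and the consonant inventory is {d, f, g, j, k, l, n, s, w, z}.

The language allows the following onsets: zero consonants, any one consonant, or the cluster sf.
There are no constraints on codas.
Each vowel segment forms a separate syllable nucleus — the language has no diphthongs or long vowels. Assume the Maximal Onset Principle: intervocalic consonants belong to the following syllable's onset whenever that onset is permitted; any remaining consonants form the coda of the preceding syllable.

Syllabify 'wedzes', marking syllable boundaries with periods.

wed.zes

Nuclei (vowels): e, e → 2 syllables.
V1 /e/ – V2 /e/: cluster /dz/ — the longest permitted-onset suffix is /z/; onset = /z/, preceding coda = /d/.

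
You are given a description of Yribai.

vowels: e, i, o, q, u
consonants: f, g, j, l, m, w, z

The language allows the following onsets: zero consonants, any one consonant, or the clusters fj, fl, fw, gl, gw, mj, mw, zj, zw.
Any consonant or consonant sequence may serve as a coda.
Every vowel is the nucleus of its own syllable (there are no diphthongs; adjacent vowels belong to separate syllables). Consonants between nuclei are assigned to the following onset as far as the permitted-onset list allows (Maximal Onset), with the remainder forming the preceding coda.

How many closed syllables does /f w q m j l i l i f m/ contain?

Vowels present: q, i, i; each is a nucleus, giving 3 syllables.
/q…i/ gap (V1→V2): /mjl/; trying suffixes from longest down, /l/ is the first permitted one, so coda /mj/ | onset /l/.
/i…i/ gap (V2→V3): /l/ is a single consonant, so it becomes the next onset.
Putting it together: fwqmj.li.lifm.
Classifying each syllable: /fwqmj/ (closed), /li/ (open), /lifm/ (closed).
Closed syllables: 2.

2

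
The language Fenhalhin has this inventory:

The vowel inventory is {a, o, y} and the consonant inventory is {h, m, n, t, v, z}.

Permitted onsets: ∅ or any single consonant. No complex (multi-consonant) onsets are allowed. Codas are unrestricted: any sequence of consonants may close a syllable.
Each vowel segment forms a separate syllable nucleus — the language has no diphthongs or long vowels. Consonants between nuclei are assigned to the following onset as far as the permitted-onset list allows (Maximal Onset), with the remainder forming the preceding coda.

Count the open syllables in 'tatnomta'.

1

Nuclei (vowels): a, o, a → 3 syllables.
V1 /a/ – V2 /o/: /tn/ splits as /t/ + /n/ (/n/ is the longest suffix that is a licit onset).
V2 /o/ – V3 /a/: cluster /mt/ — the longest permitted-onset suffix is /t/; onset = /t/, preceding coda = /m/.
Putting it together: tat.nom.ta.
Classifying each syllable: /tat/ (closed), /nom/ (closed), /ta/ (open).
Open syllables: 1.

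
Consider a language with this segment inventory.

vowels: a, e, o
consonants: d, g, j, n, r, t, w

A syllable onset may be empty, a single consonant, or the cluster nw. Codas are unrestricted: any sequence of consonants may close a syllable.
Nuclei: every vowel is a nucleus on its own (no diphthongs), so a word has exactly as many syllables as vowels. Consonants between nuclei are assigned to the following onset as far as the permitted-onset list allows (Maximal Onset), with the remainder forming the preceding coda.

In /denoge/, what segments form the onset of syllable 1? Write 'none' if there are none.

d

Vowels present: e, o, e; each is a nucleus, giving 3 syllables.
Between /e/ (V1) and /o/ (V2): just /n/ — single C goes to the following onset.
Between /o/ (V2) and /e/ (V3): just /g/ — single C goes to the following onset.
Result: de.no.ge.
Syllable 1 is /de/: onset /d/, nucleus /e/, coda ∅.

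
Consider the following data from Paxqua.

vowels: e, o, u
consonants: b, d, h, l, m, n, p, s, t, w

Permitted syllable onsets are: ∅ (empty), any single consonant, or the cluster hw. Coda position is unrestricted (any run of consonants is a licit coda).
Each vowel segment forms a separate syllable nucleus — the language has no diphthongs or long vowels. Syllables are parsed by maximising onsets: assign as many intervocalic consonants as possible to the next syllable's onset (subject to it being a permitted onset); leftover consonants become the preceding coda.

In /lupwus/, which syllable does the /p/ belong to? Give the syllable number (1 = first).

Nuclei (vowels): u, u → 2 syllables.
/u…u/ gap (V1→V2): /pw/ splits as /p/ + /w/ (/w/ is the longest suffix that is a licit onset).
Putting it together: lup.wus.
The /p/ is in the coda of syllable 1 (/lup/).

1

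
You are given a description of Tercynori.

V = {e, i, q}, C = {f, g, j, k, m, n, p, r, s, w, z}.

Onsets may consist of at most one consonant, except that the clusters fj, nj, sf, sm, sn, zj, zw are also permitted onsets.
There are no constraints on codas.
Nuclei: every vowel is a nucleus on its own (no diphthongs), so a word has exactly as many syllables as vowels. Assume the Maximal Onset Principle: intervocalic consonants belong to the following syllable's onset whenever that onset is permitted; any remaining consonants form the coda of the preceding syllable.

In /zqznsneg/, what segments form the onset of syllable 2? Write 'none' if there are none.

The vowels are q, e — 2 nuclei, so 2 syllables.
/q…e/ gap (V1→V2): /znsn/ — longest licit onset from the right is /sn/, leaving /zn/ as coda.
Syllabification: zqzn.sneg.
Syllable 2 is /sneg/: onset /sn/, nucleus /e/, coda /g/.

sn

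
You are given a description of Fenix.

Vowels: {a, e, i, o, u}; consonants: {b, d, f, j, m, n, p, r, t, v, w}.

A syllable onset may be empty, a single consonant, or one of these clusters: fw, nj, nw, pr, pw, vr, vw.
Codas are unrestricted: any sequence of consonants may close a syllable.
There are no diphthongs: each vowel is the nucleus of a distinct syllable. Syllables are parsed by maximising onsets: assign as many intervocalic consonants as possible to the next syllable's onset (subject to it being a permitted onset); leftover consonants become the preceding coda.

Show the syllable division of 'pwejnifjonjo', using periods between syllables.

pwej.nif.jo.njo

The vowels are e, i, o, o — 4 nuclei, so 4 syllables.
Between /e/ (V1) and /i/ (V2): cluster /jn/ — the longest permitted-onset suffix is /n/; onset = /n/, preceding coda = /j/.
Between /i/ (V2) and /o/ (V3): /fj/ — longest licit onset from the right is /j/, leaving /f/ as coda.
Between /o/ (V3) and /o/ (V4): cluster /nj/ — /nj/ is itself a permitted onset, so the whole cluster goes right; preceding coda = ∅.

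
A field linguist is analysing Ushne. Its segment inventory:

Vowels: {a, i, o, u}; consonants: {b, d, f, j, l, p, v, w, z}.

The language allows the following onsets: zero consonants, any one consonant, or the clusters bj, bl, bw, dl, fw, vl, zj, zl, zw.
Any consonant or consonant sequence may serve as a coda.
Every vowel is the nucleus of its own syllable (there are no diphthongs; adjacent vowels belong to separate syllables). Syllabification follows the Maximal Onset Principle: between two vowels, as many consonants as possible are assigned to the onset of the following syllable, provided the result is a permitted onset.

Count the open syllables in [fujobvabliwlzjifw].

Vowels present: u, o, a, i, i; each is a nucleus, giving 5 syllables.
V1 /u/ – V2 /o/: /j/ → onset of the next syllable (single consonants are always licit onsets).
V2 /o/ – V3 /a/: /bv/ — longest licit onset from the right is /v/, leaving /b/ as coda.
V3 /a/ – V4 /i/: /bl/ — entire cluster is a permitted onset → onset /bl/, coda ∅.
V4 /i/ – V5 /i/: /wlzj/; trying suffixes from longest down, /zj/ is the first permitted one, so coda /wl/ | onset /zj/.
Putting it together: fu.job.va.bliwl.zjifw.
Classifying each syllable: /fu/ (open), /job/ (closed), /va/ (open), /bliwl/ (closed), /zjifw/ (closed).
Open syllables: 2.

2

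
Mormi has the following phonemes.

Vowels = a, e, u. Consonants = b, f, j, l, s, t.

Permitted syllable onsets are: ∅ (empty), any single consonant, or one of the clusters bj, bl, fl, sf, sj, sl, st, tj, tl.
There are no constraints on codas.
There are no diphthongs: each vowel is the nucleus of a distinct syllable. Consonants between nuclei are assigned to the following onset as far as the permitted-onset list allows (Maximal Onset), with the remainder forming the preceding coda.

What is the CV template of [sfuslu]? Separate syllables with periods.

Nuclei (vowels): u, u → 2 syllables.
σ1/σ2 boundary: /sl/ — entire cluster is a permitted onset → onset /sl/, coda ∅.
Result: sfu.slu.
Mapping each syllable to C/V: /sfu/ → CCV, /slu/ → CCV.

CCV.CCV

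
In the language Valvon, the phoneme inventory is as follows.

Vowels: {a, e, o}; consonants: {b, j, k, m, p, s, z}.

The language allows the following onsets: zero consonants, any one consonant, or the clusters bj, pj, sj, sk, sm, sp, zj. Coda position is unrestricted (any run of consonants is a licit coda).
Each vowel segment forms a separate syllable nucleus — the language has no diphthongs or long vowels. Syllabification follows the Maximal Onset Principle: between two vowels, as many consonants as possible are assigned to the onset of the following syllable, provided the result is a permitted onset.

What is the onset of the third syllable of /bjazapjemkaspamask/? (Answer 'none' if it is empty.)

pj

Vowels present: a, a, e, a, a, a; each is a nucleus, giving 6 syllables.
Between /a/ (V1) and /a/ (V2): just /z/ — single C goes to the following onset.
Between /a/ (V2) and /e/ (V3): cluster /pj/ — /pj/ is itself a permitted onset, so the whole cluster goes right; preceding coda = ∅.
Between /e/ (V3) and /a/ (V4): /mk/ splits as /m/ + /k/ (/k/ is the longest suffix that is a licit onset).
Between /a/ (V4) and /a/ (V5): /sp/ is a licit onset in full, so it all attaches to the next syllable.
Between /a/ (V5) and /a/ (V6): /m/ → onset of the next syllable (single consonants are always licit onsets).
Putting it together: bja.za.pjem.ka.spa.mask.
Syllable 3 is /pjem/: onset /pj/, nucleus /e/, coda /m/.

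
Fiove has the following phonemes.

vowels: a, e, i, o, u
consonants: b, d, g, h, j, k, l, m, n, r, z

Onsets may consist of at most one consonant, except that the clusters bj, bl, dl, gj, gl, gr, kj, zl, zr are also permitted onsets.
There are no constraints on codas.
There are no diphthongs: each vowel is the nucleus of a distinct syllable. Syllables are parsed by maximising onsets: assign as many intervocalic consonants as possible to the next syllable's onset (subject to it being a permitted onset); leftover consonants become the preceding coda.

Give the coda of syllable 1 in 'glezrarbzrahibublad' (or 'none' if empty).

none

Nuclei (vowels): e, a, a, i, u, a → 6 syllables.
σ1/σ2 boundary: cluster /zr/ — /zr/ is itself a permitted onset, so the whole cluster goes right; preceding coda = ∅.
σ2/σ3 boundary: /rbzr/; trying suffixes from longest down, /zr/ is the first permitted one, so coda /rb/ | onset /zr/.
σ3/σ4 boundary: /h/ is a single consonant, so it becomes the next onset.
σ4/σ5 boundary: /b/ → onset of the next syllable (single consonants are always licit onsets).
σ5/σ6 boundary: /bl/ is a licit onset in full, so it all attaches to the next syllable.
Putting it together: gle.zrarb.zra.hi.bu.blad.
Syllable 1 is /gle/: onset /gl/, nucleus /e/, coda ∅.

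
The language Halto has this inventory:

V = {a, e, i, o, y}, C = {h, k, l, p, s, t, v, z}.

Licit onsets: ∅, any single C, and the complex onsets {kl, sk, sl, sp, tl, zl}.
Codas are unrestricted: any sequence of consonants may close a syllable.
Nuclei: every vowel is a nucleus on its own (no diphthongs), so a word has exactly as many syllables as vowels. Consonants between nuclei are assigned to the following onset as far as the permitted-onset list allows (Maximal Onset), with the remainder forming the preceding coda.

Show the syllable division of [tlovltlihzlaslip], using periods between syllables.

tlovl.tlih.zla.slip

Nuclei (vowels): o, i, a, i → 4 syllables.
Between /o/ (V1) and /i/ (V2): cluster /vltl/ — the longest permitted-onset suffix is /tl/; onset = /tl/, preceding coda = /vl/.
Between /i/ (V2) and /a/ (V3): /hzl/ splits as /h/ + /zl/ (/zl/ is the longest suffix that is a licit onset).
Between /a/ (V3) and /i/ (V4): /sl/ is a licit onset in full, so it all attaches to the next syllable.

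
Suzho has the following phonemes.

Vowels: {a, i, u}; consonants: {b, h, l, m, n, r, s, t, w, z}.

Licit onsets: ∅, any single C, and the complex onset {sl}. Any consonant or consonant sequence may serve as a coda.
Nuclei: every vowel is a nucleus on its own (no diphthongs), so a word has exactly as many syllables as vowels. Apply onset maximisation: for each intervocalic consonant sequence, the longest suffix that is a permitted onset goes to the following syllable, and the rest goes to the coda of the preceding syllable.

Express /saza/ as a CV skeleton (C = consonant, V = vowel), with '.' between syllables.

CV.CV

Vowels present: a, a; each is a nucleus, giving 2 syllables.
V1 /a/ – V2 /a/: /z/ → onset of the next syllable (single consonants are always licit onsets).
Syllabification: sa.za.
Mapping each syllable to C/V: /sa/ → CV, /za/ → CV.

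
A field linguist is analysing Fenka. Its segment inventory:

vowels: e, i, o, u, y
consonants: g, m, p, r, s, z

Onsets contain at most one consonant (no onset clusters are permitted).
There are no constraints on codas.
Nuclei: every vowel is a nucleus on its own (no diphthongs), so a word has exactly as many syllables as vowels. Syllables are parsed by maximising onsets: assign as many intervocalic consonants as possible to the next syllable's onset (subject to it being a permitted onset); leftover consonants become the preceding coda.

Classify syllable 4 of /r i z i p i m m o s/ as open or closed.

closed

Vowels present: i, i, i, o; each is a nucleus, giving 4 syllables.
/i…i/ gap (V1→V2): just /z/ — single C goes to the following onset.
/i…i/ gap (V2→V3): /p/ is a single consonant, so it becomes the next onset.
/i…o/ gap (V3→V4): /mm/ splits as /m/ + /m/ (/m/ is the longest suffix that is a licit onset).
Syllabification: ri.zi.pim.mos.
Syllable 4 is /mos/ with coda /s/, so it is closed.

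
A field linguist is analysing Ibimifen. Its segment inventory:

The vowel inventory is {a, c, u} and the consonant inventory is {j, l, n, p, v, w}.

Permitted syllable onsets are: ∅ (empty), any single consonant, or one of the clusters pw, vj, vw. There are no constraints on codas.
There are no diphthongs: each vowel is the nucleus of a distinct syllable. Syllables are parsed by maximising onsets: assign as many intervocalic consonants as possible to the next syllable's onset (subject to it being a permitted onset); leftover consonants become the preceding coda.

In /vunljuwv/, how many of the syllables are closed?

2

The vowels are u, u — 2 nuclei, so 2 syllables.
/u…u/ gap (V1→V2): /nlj/ — longest licit onset from the right is /j/, leaving /nl/ as coda.
So the parse is vunl.juwv.
Classifying each syllable: /vunl/ (closed), /juwv/ (closed).
Closed syllables: 2.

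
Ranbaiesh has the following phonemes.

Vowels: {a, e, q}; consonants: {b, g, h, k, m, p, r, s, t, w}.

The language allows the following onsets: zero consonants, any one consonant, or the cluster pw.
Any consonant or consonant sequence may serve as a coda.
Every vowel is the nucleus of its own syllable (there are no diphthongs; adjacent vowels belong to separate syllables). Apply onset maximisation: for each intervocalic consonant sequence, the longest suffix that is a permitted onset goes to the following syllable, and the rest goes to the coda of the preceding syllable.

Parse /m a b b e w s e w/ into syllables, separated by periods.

Nuclei (vowels): a, e, e → 3 syllables.
Between /a/ (V1) and /e/ (V2): /bb/ — longest licit onset from the right is /b/, leaving /b/ as coda.
Between /e/ (V2) and /e/ (V3): /ws/ splits as /w/ + /s/ (/s/ is the longest suffix that is a licit onset).

mab.bew.sew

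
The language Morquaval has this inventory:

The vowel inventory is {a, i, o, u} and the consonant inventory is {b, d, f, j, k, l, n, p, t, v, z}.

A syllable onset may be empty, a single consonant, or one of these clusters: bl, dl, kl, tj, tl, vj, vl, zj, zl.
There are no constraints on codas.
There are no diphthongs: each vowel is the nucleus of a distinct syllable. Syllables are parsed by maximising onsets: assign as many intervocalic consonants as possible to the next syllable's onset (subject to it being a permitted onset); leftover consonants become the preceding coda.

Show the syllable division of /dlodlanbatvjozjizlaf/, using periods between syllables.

dlo.dlan.bat.vjo.zji.zlaf

The vowels are o, a, a, o, i, a — 6 nuclei, so 6 syllables.
V1 /o/ – V2 /a/: cluster /dl/ — /dl/ is itself a permitted onset, so the whole cluster goes right; preceding coda = ∅.
V2 /a/ – V3 /a/: /nb/ splits as /n/ + /b/ (/b/ is the longest suffix that is a licit onset).
V3 /a/ – V4 /o/: /tvj/; trying suffixes from longest down, /vj/ is the first permitted one, so coda /t/ | onset /vj/.
V4 /o/ – V5 /i/: /zj/ is a licit onset in full, so it all attaches to the next syllable.
V5 /i/ – V6 /a/: /zl/ is a licit onset in full, so it all attaches to the next syllable.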